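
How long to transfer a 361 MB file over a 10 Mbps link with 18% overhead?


Effective throughput = 10 * (1 - 18/100) = 8.2 Mbps
File size in Mb = 361 * 8 = 2888 Mb
Time = 2888 / 8.2
Time = 352.1951 seconds


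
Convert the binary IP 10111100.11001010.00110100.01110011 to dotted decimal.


10111100 = 188
11001010 = 202
00110100 = 52
01110011 = 115
IP: 188.202.52.115


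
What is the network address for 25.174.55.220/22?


IP:   00011001.10101110.00110111.11011100
Mask: 11111111.11111111.11111100.00000000
AND operation:
Net:  00011001.10101110.00110100.00000000
Network: 25.174.52.0/22


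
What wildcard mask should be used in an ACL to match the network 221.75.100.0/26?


Subnet mask: 255.255.255.192
Wildcard = 255.255.255.255 - subnet mask
255 - 255 = 0
255 - 255 = 0
255 - 255 = 0
255 - 192 = 63
Wildcard: 0.0.0.63


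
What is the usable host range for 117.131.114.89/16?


Network: 117.131.0.0
Broadcast: 117.131.255.255
First usable = network + 1
Last usable = broadcast - 1
Range: 117.131.0.1 to 117.131.255.254


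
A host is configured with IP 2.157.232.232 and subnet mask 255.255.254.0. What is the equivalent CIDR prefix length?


Binary: 11111111.11111111.11111110.00000000
Count leading 1s
Prefix: /23


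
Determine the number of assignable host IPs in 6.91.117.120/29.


Host bits = 32 - 29 = 3
Total addresses = 2^3 = 8
Usable = total - 2 (network and broadcast)
Usable hosts: 6


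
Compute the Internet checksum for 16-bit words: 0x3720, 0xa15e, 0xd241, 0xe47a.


Sum all words (with carry folding):
+ 0x3720 = 0x3720
+ 0xa15e = 0xd87e
+ 0xd241 = 0xaac0
+ 0xe47a = 0x8f3b
One's complement: ~0x8f3b
Checksum = 0x70c4


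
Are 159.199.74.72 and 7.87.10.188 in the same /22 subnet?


Mask: 255.255.252.0
159.199.74.72 AND mask = 159.199.72.0
7.87.10.188 AND mask = 7.87.8.0
No, different subnets (159.199.72.0 vs 7.87.8.0)


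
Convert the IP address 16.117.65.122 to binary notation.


16 = 00010000
117 = 01110101
65 = 01000001
122 = 01111010
Binary: 00010000.01110101.01000001.01111010


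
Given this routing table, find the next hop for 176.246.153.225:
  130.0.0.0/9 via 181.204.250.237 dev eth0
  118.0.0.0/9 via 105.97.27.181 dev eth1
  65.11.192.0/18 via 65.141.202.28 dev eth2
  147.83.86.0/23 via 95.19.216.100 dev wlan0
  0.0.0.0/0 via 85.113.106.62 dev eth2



Longest prefix match for 176.246.153.225:
  /9 130.0.0.0: no
  /9 118.0.0.0: no
  /18 65.11.192.0: no
  /23 147.83.86.0: no
  /0 0.0.0.0: MATCH
Selected: next-hop 85.113.106.62 via eth2 (matched /0)


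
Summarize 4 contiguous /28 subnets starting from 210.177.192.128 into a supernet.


Original prefix: /28
Number of subnets: 4 = 2^2
New prefix = 28 - 2 = 26
Supernet: 210.177.192.128/26


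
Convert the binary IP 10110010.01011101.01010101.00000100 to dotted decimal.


10110010 = 178
01011101 = 93
01010101 = 85
00000100 = 4
IP: 178.93.85.4


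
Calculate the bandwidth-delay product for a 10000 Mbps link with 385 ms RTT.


BDP = bandwidth * RTT
= 10000 Mbps * 385 ms
= 10000 * 1e6 * 385 / 1000 bits
= 3850000000 bits
= 481250000 bytes
= 469970.7031 KB
BDP = 3850000000 bits (481250000 bytes)


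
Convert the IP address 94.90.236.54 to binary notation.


94 = 01011110
90 = 01011010
236 = 11101100
54 = 00110110
Binary: 01011110.01011010.11101100.00110110


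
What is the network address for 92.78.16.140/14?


IP:   01011100.01001110.00010000.10001100
Mask: 11111111.11111100.00000000.00000000
AND operation:
Net:  01011100.01001100.00000000.00000000
Network: 92.76.0.0/14


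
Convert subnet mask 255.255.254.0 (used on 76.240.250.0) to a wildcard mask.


Subnet mask: 255.255.254.0
Wildcard = 255.255.255.255 - subnet mask
255 - 255 = 0
255 - 255 = 0
255 - 254 = 1
255 - 0 = 255
Wildcard: 0.0.1.255


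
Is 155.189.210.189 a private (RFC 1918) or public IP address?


RFC 1918 private ranges:
  10.0.0.0/8 (10.0.0.0 - 10.255.255.255)
  172.16.0.0/12 (172.16.0.0 - 172.31.255.255)
  192.168.0.0/16 (192.168.0.0 - 192.168.255.255)
Public (not in any RFC 1918 range)


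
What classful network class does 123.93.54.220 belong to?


First octet: 123
Binary: 01111011
0xxxxxxx -> Class A (1-126)
Class A, default mask 255.0.0.0 (/8)


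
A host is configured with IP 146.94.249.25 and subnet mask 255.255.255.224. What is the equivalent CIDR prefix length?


Binary: 11111111.11111111.11111111.11100000
Count leading 1s
Prefix: /27


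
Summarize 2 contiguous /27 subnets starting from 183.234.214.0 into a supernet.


Original prefix: /27
Number of subnets: 2 = 2^1
New prefix = 27 - 1 = 26
Supernet: 183.234.214.0/26


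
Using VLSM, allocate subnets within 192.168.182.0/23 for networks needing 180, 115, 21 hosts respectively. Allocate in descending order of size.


180 hosts -> /24 (254 usable): 192.168.182.0/24
115 hosts -> /25 (126 usable): 192.168.183.0/25
21 hosts -> /27 (30 usable): 192.168.183.128/27
Allocation: 192.168.182.0/24 (180 hosts, 254 usable); 192.168.183.0/25 (115 hosts, 126 usable); 192.168.183.128/27 (21 hosts, 30 usable)


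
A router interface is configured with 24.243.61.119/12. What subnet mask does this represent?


/12 means 12 network bits, 20 host bits
Binary: 11111111111100000000000000000000
Mask: 255.240.0.0


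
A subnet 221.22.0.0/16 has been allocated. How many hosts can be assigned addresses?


Host bits = 32 - 16 = 16
Total addresses = 2^16 = 65536
Usable = total - 2 (network and broadcast)
Usable hosts: 65534


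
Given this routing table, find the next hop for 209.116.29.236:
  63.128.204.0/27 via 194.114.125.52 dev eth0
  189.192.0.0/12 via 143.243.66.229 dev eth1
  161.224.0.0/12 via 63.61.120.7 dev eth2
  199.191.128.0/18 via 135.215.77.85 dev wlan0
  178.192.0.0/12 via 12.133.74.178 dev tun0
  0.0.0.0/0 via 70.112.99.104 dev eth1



Longest prefix match for 209.116.29.236:
  /27 63.128.204.0: no
  /12 189.192.0.0: no
  /12 161.224.0.0: no
  /18 199.191.128.0: no
  /12 178.192.0.0: no
  /0 0.0.0.0: MATCH
Selected: next-hop 70.112.99.104 via eth1 (matched /0)


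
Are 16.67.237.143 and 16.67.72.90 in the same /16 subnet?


Mask: 255.255.0.0
16.67.237.143 AND mask = 16.67.0.0
16.67.72.90 AND mask = 16.67.0.0
Yes, same subnet (16.67.0.0)


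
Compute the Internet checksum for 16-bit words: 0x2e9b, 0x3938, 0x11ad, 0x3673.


Sum all words (with carry folding):
+ 0x2e9b = 0x2e9b
+ 0x3938 = 0x67d3
+ 0x11ad = 0x7980
+ 0x3673 = 0xaff3
One's complement: ~0xaff3
Checksum = 0x500c


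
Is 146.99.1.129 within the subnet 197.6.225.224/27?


Subnet network: 197.6.225.224
Test IP AND mask: 146.99.1.128
No, 146.99.1.129 is not in 197.6.225.224/27


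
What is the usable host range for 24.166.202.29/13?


Network: 24.160.0.0
Broadcast: 24.167.255.255
First usable = network + 1
Last usable = broadcast - 1
Range: 24.160.0.1 to 24.167.255.254


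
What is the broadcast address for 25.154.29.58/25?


Network: 25.154.29.0/25
Host bits = 7
Set all host bits to 1:
Broadcast: 25.154.29.127


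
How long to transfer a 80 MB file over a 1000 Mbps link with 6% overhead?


Effective throughput = 1000 * (1 - 6/100) = 940 Mbps
File size in Mb = 80 * 8 = 640 Mb
Time = 640 / 940
Time = 0.6809 seconds


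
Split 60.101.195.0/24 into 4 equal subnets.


New prefix = 24 + 2 = 26
Each subnet has 64 addresses
  60.101.195.0/26
  60.101.195.64/26
  60.101.195.128/26
  60.101.195.192/26
Subnets: 60.101.195.0/26, 60.101.195.64/26, 60.101.195.128/26, 60.101.195.192/26


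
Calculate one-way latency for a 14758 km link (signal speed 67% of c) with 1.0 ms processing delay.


Speed = 0.67 * 3e5 km/s = 201000 km/s
Propagation delay = 14758 / 201000 = 0.0734 s = 73.4229 ms
Processing delay = 1.0 ms
Total one-way latency = 74.4229 ms


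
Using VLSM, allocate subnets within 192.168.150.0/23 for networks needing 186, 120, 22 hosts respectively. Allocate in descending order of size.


186 hosts -> /24 (254 usable): 192.168.150.0/24
120 hosts -> /25 (126 usable): 192.168.151.0/25
22 hosts -> /27 (30 usable): 192.168.151.128/27
Allocation: 192.168.150.0/24 (186 hosts, 254 usable); 192.168.151.0/25 (120 hosts, 126 usable); 192.168.151.128/27 (22 hosts, 30 usable)


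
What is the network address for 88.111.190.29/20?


IP:   01011000.01101111.10111110.00011101
Mask: 11111111.11111111.11110000.00000000
AND operation:
Net:  01011000.01101111.10110000.00000000
Network: 88.111.176.0/20


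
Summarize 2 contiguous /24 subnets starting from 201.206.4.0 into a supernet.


Original prefix: /24
Number of subnets: 2 = 2^1
New prefix = 24 - 1 = 23
Supernet: 201.206.4.0/23


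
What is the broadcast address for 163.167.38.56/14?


Network: 163.164.0.0/14
Host bits = 18
Set all host bits to 1:
Broadcast: 163.167.255.255


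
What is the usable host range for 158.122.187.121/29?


Network: 158.122.187.120
Broadcast: 158.122.187.127
First usable = network + 1
Last usable = broadcast - 1
Range: 158.122.187.121 to 158.122.187.126


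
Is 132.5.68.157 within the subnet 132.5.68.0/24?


Subnet network: 132.5.68.0
Test IP AND mask: 132.5.68.0
Yes, 132.5.68.157 is in 132.5.68.0/24


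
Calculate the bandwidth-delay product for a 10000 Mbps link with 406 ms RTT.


BDP = bandwidth * RTT
= 10000 Mbps * 406 ms
= 10000 * 1e6 * 406 / 1000 bits
= 4060000000 bits
= 507500000 bytes
= 495605.4688 KB
BDP = 4060000000 bits (507500000 bytes)


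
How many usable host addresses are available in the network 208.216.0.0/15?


Host bits = 32 - 15 = 17
Total addresses = 2^17 = 131072
Usable = total - 2 (network and broadcast)
Usable hosts: 131070


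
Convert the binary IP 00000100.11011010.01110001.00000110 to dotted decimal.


00000100 = 4
11011010 = 218
01110001 = 113
00000110 = 6
IP: 4.218.113.6


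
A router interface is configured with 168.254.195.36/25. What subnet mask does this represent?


/25 means 25 network bits, 7 host bits
Binary: 11111111111111111111111110000000
Mask: 255.255.255.128


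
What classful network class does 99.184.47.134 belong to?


First octet: 99
Binary: 01100011
0xxxxxxx -> Class A (1-126)
Class A, default mask 255.0.0.0 (/8)


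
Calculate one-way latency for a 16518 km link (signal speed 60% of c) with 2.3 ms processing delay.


Speed = 0.6 * 3e5 km/s = 180000 km/s
Propagation delay = 16518 / 180000 = 0.0918 s = 91.7667 ms
Processing delay = 2.3 ms
Total one-way latency = 94.0667 ms


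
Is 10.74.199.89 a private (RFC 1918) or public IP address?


RFC 1918 private ranges:
  10.0.0.0/8 (10.0.0.0 - 10.255.255.255)
  172.16.0.0/12 (172.16.0.0 - 172.31.255.255)
  192.168.0.0/16 (192.168.0.0 - 192.168.255.255)
Private (in 10.0.0.0/8)


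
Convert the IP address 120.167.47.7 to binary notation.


120 = 01111000
167 = 10100111
47 = 00101111
7 = 00000111
Binary: 01111000.10100111.00101111.00000111


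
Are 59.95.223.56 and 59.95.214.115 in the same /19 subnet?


Mask: 255.255.224.0
59.95.223.56 AND mask = 59.95.192.0
59.95.214.115 AND mask = 59.95.192.0
Yes, same subnet (59.95.192.0)


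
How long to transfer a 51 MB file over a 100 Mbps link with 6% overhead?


Effective throughput = 100 * (1 - 6/100) = 94 Mbps
File size in Mb = 51 * 8 = 408 Mb
Time = 408 / 94
Time = 4.3404 seconds


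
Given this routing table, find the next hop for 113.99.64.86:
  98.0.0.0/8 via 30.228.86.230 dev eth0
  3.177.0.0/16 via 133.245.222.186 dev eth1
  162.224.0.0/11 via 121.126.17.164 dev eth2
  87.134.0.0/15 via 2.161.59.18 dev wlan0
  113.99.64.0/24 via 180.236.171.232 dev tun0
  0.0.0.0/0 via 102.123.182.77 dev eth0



Longest prefix match for 113.99.64.86:
  /8 98.0.0.0: no
  /16 3.177.0.0: no
  /11 162.224.0.0: no
  /15 87.134.0.0: no
  /24 113.99.64.0: MATCH
  /0 0.0.0.0: MATCH
Selected: next-hop 180.236.171.232 via tun0 (matched /24)


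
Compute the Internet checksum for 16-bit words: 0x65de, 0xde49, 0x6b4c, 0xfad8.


Sum all words (with carry folding):
+ 0x65de = 0x65de
+ 0xde49 = 0x4428
+ 0x6b4c = 0xaf74
+ 0xfad8 = 0xaa4d
One's complement: ~0xaa4d
Checksum = 0x55b2


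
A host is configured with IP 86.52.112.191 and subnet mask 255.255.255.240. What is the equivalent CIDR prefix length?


Binary: 11111111.11111111.11111111.11110000
Count leading 1s
Prefix: /28


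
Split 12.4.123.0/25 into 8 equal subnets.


New prefix = 25 + 3 = 28
Each subnet has 16 addresses
  12.4.123.0/28
  12.4.123.16/28
  12.4.123.32/28
  12.4.123.48/28
  12.4.123.64/28
  12.4.123.80/28
  12.4.123.96/28
  12.4.123.112/28
Subnets: 12.4.123.0/28, 12.4.123.16/28, 12.4.123.32/28, 12.4.123.48/28, 12.4.123.64/28, 12.4.123.80/28, 12.4.123.96/28, 12.4.123.112/28


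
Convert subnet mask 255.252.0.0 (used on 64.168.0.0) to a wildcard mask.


Subnet mask: 255.252.0.0
Wildcard = 255.255.255.255 - subnet mask
255 - 255 = 0
255 - 252 = 3
255 - 0 = 255
255 - 0 = 255
Wildcard: 0.3.255.255


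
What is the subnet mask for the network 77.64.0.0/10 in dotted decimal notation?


/10 means 10 network bits, 22 host bits
Binary: 11111111110000000000000000000000
Mask: 255.192.0.0


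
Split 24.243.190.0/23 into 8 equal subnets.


New prefix = 23 + 3 = 26
Each subnet has 64 addresses
  24.243.190.0/26
  24.243.190.64/26
  24.243.190.128/26
  24.243.190.192/26
  24.243.191.0/26
  24.243.191.64/26
  24.243.191.128/26
  24.243.191.192/26
Subnets: 24.243.190.0/26, 24.243.190.64/26, 24.243.190.128/26, 24.243.190.192/26, 24.243.191.0/26, 24.243.191.64/26, 24.243.191.128/26, 24.243.191.192/26


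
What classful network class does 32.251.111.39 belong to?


First octet: 32
Binary: 00100000
0xxxxxxx -> Class A (1-126)
Class A, default mask 255.0.0.0 (/8)


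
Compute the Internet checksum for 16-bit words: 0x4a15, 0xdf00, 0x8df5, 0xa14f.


Sum all words (with carry folding):
+ 0x4a15 = 0x4a15
+ 0xdf00 = 0x2916
+ 0x8df5 = 0xb70b
+ 0xa14f = 0x585b
One's complement: ~0x585b
Checksum = 0xa7a4


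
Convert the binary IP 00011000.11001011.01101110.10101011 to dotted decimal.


00011000 = 24
11001011 = 203
01101110 = 110
10101011 = 171
IP: 24.203.110.171


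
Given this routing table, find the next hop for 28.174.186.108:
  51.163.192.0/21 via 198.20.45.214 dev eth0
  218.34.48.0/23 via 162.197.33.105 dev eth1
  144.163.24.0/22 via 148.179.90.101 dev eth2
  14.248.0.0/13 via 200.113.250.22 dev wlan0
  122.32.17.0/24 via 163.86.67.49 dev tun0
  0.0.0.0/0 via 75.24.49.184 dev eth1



Longest prefix match for 28.174.186.108:
  /21 51.163.192.0: no
  /23 218.34.48.0: no
  /22 144.163.24.0: no
  /13 14.248.0.0: no
  /24 122.32.17.0: no
  /0 0.0.0.0: MATCH
Selected: next-hop 75.24.49.184 via eth1 (matched /0)


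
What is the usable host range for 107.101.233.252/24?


Network: 107.101.233.0
Broadcast: 107.101.233.255
First usable = network + 1
Last usable = broadcast - 1
Range: 107.101.233.1 to 107.101.233.254


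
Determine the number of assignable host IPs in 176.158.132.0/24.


Host bits = 32 - 24 = 8
Total addresses = 2^8 = 256
Usable = total - 2 (network and broadcast)
Usable hosts: 254


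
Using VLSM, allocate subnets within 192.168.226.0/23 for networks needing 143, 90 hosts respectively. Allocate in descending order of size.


143 hosts -> /24 (254 usable): 192.168.226.0/24
90 hosts -> /25 (126 usable): 192.168.227.0/25
Allocation: 192.168.226.0/24 (143 hosts, 254 usable); 192.168.227.0/25 (90 hosts, 126 usable)


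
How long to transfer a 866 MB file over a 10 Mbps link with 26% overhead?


Effective throughput = 10 * (1 - 26/100) = 7.4 Mbps
File size in Mb = 866 * 8 = 6928 Mb
Time = 6928 / 7.4
Time = 936.2162 seconds


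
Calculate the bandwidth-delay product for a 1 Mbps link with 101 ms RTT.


BDP = bandwidth * RTT
= 1 Mbps * 101 ms
= 1 * 1e6 * 101 / 1000 bits
= 101000 bits
= 12625 bytes
= 12.3291 KB
BDP = 101000 bits (12625 bytes)


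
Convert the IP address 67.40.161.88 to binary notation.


67 = 01000011
40 = 00101000
161 = 10100001
88 = 01011000
Binary: 01000011.00101000.10100001.01011000


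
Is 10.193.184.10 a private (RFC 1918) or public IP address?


RFC 1918 private ranges:
  10.0.0.0/8 (10.0.0.0 - 10.255.255.255)
  172.16.0.0/12 (172.16.0.0 - 172.31.255.255)
  192.168.0.0/16 (192.168.0.0 - 192.168.255.255)
Private (in 10.0.0.0/8)


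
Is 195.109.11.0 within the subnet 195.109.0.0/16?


Subnet network: 195.109.0.0
Test IP AND mask: 195.109.0.0
Yes, 195.109.11.0 is in 195.109.0.0/16


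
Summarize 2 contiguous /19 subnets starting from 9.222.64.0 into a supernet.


Original prefix: /19
Number of subnets: 2 = 2^1
New prefix = 19 - 1 = 18
Supernet: 9.222.64.0/18


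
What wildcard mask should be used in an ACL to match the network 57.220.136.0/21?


Subnet mask: 255.255.248.0
Wildcard = 255.255.255.255 - subnet mask
255 - 255 = 0
255 - 255 = 0
255 - 248 = 7
255 - 0 = 255
Wildcard: 0.0.7.255


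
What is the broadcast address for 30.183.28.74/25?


Network: 30.183.28.0/25
Host bits = 7
Set all host bits to 1:
Broadcast: 30.183.28.127


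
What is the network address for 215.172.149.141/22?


IP:   11010111.10101100.10010101.10001101
Mask: 11111111.11111111.11111100.00000000
AND operation:
Net:  11010111.10101100.10010100.00000000
Network: 215.172.148.0/22


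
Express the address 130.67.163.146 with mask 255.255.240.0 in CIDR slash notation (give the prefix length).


Binary: 11111111.11111111.11110000.00000000
Count leading 1s
Prefix: /20


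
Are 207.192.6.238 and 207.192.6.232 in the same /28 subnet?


Mask: 255.255.255.240
207.192.6.238 AND mask = 207.192.6.224
207.192.6.232 AND mask = 207.192.6.224
Yes, same subnet (207.192.6.224)


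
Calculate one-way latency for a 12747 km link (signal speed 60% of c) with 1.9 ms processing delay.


Speed = 0.6 * 3e5 km/s = 180000 km/s
Propagation delay = 12747 / 180000 = 0.0708 s = 70.8167 ms
Processing delay = 1.9 ms
Total one-way latency = 72.7167 ms


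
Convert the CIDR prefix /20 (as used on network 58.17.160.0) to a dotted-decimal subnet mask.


/20 means 20 network bits, 12 host bits
Binary: 11111111111111111111000000000000
Mask: 255.255.240.0


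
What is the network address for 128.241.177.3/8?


IP:   10000000.11110001.10110001.00000011
Mask: 11111111.00000000.00000000.00000000
AND operation:
Net:  10000000.00000000.00000000.00000000
Network: 128.0.0.0/8


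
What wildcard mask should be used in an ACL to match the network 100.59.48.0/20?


Subnet mask: 255.255.240.0
Wildcard = 255.255.255.255 - subnet mask
255 - 255 = 0
255 - 255 = 0
255 - 240 = 15
255 - 0 = 255
Wildcard: 0.0.15.255


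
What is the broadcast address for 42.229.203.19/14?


Network: 42.228.0.0/14
Host bits = 18
Set all host bits to 1:
Broadcast: 42.231.255.255


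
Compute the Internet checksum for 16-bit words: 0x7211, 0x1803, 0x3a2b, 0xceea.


Sum all words (with carry folding):
+ 0x7211 = 0x7211
+ 0x1803 = 0x8a14
+ 0x3a2b = 0xc43f
+ 0xceea = 0x932a
One's complement: ~0x932a
Checksum = 0x6cd5


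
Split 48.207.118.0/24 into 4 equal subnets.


New prefix = 24 + 2 = 26
Each subnet has 64 addresses
  48.207.118.0/26
  48.207.118.64/26
  48.207.118.128/26
  48.207.118.192/26
Subnets: 48.207.118.0/26, 48.207.118.64/26, 48.207.118.128/26, 48.207.118.192/26


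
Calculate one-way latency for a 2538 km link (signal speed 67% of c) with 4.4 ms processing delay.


Speed = 0.67 * 3e5 km/s = 201000 km/s
Propagation delay = 2538 / 201000 = 0.0126 s = 12.6269 ms
Processing delay = 4.4 ms
Total one-way latency = 17.0269 ms


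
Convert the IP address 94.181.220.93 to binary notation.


94 = 01011110
181 = 10110101
220 = 11011100
93 = 01011101
Binary: 01011110.10110101.11011100.01011101


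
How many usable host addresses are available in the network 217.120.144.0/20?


Host bits = 32 - 20 = 12
Total addresses = 2^12 = 4096
Usable = total - 2 (network and broadcast)
Usable hosts: 4094


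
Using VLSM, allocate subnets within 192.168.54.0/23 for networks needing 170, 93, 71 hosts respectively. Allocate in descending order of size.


170 hosts -> /24 (254 usable): 192.168.54.0/24
93 hosts -> /25 (126 usable): 192.168.55.0/25
71 hosts -> /25 (126 usable): 192.168.55.128/25
Allocation: 192.168.54.0/24 (170 hosts, 254 usable); 192.168.55.0/25 (93 hosts, 126 usable); 192.168.55.128/25 (71 hosts, 126 usable)


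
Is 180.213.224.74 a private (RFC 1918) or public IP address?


RFC 1918 private ranges:
  10.0.0.0/8 (10.0.0.0 - 10.255.255.255)
  172.16.0.0/12 (172.16.0.0 - 172.31.255.255)
  192.168.0.0/16 (192.168.0.0 - 192.168.255.255)
Public (not in any RFC 1918 range)


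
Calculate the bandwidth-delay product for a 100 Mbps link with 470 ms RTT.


BDP = bandwidth * RTT
= 100 Mbps * 470 ms
= 100 * 1e6 * 470 / 1000 bits
= 47000000 bits
= 5875000 bytes
= 5737.3047 KB
BDP = 47000000 bits (5875000 bytes)


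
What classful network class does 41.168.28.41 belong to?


First octet: 41
Binary: 00101001
0xxxxxxx -> Class A (1-126)
Class A, default mask 255.0.0.0 (/8)


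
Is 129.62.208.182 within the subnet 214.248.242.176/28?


Subnet network: 214.248.242.176
Test IP AND mask: 129.62.208.176
No, 129.62.208.182 is not in 214.248.242.176/28


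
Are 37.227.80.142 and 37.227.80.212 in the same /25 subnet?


Mask: 255.255.255.128
37.227.80.142 AND mask = 37.227.80.128
37.227.80.212 AND mask = 37.227.80.128
Yes, same subnet (37.227.80.128)


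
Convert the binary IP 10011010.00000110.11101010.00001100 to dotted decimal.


10011010 = 154
00000110 = 6
11101010 = 234
00001100 = 12
IP: 154.6.234.12


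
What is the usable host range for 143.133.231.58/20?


Network: 143.133.224.0
Broadcast: 143.133.239.255
First usable = network + 1
Last usable = broadcast - 1
Range: 143.133.224.1 to 143.133.239.254


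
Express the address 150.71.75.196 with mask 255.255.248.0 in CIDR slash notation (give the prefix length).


Binary: 11111111.11111111.11111000.00000000
Count leading 1s
Prefix: /21


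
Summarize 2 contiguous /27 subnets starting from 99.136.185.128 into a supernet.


Original prefix: /27
Number of subnets: 2 = 2^1
New prefix = 27 - 1 = 26
Supernet: 99.136.185.128/26


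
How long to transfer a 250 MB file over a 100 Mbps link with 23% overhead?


Effective throughput = 100 * (1 - 23/100) = 77 Mbps
File size in Mb = 250 * 8 = 2000 Mb
Time = 2000 / 77
Time = 25.974 seconds


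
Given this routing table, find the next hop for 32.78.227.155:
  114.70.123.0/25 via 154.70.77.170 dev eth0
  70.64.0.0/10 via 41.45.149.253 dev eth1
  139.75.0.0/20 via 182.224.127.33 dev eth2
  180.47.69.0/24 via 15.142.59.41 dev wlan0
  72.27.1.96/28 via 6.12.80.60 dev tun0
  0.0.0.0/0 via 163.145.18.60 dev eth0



Longest prefix match for 32.78.227.155:
  /25 114.70.123.0: no
  /10 70.64.0.0: no
  /20 139.75.0.0: no
  /24 180.47.69.0: no
  /28 72.27.1.96: no
  /0 0.0.0.0: MATCH
Selected: next-hop 163.145.18.60 via eth0 (matched /0)


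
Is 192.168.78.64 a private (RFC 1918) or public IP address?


RFC 1918 private ranges:
  10.0.0.0/8 (10.0.0.0 - 10.255.255.255)
  172.16.0.0/12 (172.16.0.0 - 172.31.255.255)
  192.168.0.0/16 (192.168.0.0 - 192.168.255.255)
Private (in 192.168.0.0/16)


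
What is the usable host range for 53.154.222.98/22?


Network: 53.154.220.0
Broadcast: 53.154.223.255
First usable = network + 1
Last usable = broadcast - 1
Range: 53.154.220.1 to 53.154.223.254


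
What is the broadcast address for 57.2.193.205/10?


Network: 57.0.0.0/10
Host bits = 22
Set all host bits to 1:
Broadcast: 57.63.255.255


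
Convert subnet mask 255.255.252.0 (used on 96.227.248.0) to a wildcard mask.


Subnet mask: 255.255.252.0
Wildcard = 255.255.255.255 - subnet mask
255 - 255 = 0
255 - 255 = 0
255 - 252 = 3
255 - 0 = 255
Wildcard: 0.0.3.255


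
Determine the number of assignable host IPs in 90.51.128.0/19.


Host bits = 32 - 19 = 13
Total addresses = 2^13 = 8192
Usable = total - 2 (network and broadcast)
Usable hosts: 8190


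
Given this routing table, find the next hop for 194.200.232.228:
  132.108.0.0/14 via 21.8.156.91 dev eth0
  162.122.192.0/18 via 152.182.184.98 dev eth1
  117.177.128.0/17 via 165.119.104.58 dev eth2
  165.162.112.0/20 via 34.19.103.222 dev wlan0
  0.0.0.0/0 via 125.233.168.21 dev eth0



Longest prefix match for 194.200.232.228:
  /14 132.108.0.0: no
  /18 162.122.192.0: no
  /17 117.177.128.0: no
  /20 165.162.112.0: no
  /0 0.0.0.0: MATCH
Selected: next-hop 125.233.168.21 via eth0 (matched /0)


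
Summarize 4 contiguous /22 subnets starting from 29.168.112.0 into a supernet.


Original prefix: /22
Number of subnets: 4 = 2^2
New prefix = 22 - 2 = 20
Supernet: 29.168.112.0/20


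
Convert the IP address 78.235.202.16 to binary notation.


78 = 01001110
235 = 11101011
202 = 11001010
16 = 00010000
Binary: 01001110.11101011.11001010.00010000


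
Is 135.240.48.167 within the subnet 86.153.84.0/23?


Subnet network: 86.153.84.0
Test IP AND mask: 135.240.48.0
No, 135.240.48.167 is not in 86.153.84.0/23


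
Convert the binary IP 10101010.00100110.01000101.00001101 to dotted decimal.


10101010 = 170
00100110 = 38
01000101 = 69
00001101 = 13
IP: 170.38.69.13


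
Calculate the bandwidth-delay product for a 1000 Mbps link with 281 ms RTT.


BDP = bandwidth * RTT
= 1000 Mbps * 281 ms
= 1000 * 1e6 * 281 / 1000 bits
= 281000000 bits
= 35125000 bytes
= 34301.7578 KB
BDP = 281000000 bits (35125000 bytes)


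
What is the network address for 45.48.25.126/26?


IP:   00101101.00110000.00011001.01111110
Mask: 11111111.11111111.11111111.11000000
AND operation:
Net:  00101101.00110000.00011001.01000000
Network: 45.48.25.64/26


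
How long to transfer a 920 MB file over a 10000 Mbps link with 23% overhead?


Effective throughput = 10000 * (1 - 23/100) = 7700 Mbps
File size in Mb = 920 * 8 = 7360 Mb
Time = 7360 / 7700
Time = 0.9558 seconds


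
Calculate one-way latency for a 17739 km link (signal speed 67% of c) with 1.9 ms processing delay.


Speed = 0.67 * 3e5 km/s = 201000 km/s
Propagation delay = 17739 / 201000 = 0.0883 s = 88.2537 ms
Processing delay = 1.9 ms
Total one-way latency = 90.1537 ms


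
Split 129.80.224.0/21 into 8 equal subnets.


New prefix = 21 + 3 = 24
Each subnet has 256 addresses
  129.80.224.0/24
  129.80.225.0/24
  129.80.226.0/24
  129.80.227.0/24
  129.80.228.0/24
  129.80.229.0/24
  129.80.230.0/24
  129.80.231.0/24
Subnets: 129.80.224.0/24, 129.80.225.0/24, 129.80.226.0/24, 129.80.227.0/24, 129.80.228.0/24, 129.80.229.0/24, 129.80.230.0/24, 129.80.231.0/24


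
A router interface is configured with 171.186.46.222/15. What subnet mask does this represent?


/15 means 15 network bits, 17 host bits
Binary: 11111111111111100000000000000000
Mask: 255.254.0.0


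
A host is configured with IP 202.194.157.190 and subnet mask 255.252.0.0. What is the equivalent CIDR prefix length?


Binary: 11111111.11111100.00000000.00000000
Count leading 1s
Prefix: /14


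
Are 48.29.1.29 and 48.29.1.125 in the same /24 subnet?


Mask: 255.255.255.0
48.29.1.29 AND mask = 48.29.1.0
48.29.1.125 AND mask = 48.29.1.0
Yes, same subnet (48.29.1.0)


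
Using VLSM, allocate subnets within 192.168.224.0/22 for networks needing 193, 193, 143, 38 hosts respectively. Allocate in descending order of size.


193 hosts -> /24 (254 usable): 192.168.224.0/24
193 hosts -> /24 (254 usable): 192.168.225.0/24
143 hosts -> /24 (254 usable): 192.168.226.0/24
38 hosts -> /26 (62 usable): 192.168.227.0/26
Allocation: 192.168.224.0/24 (193 hosts, 254 usable); 192.168.225.0/24 (193 hosts, 254 usable); 192.168.226.0/24 (143 hosts, 254 usable); 192.168.227.0/26 (38 hosts, 62 usable)


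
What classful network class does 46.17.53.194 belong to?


First octet: 46
Binary: 00101110
0xxxxxxx -> Class A (1-126)
Class A, default mask 255.0.0.0 (/8)


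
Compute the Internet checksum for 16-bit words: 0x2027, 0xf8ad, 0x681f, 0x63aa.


Sum all words (with carry folding):
+ 0x2027 = 0x2027
+ 0xf8ad = 0x18d5
+ 0x681f = 0x80f4
+ 0x63aa = 0xe49e
One's complement: ~0xe49e
Checksum = 0x1b61


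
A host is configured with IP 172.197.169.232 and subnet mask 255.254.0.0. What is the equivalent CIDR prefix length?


Binary: 11111111.11111110.00000000.00000000
Count leading 1s
Prefix: /15


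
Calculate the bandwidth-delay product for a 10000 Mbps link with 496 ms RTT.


BDP = bandwidth * RTT
= 10000 Mbps * 496 ms
= 10000 * 1e6 * 496 / 1000 bits
= 4960000000 bits
= 620000000 bytes
= 605468.75 KB
BDP = 4960000000 bits (620000000 bytes)


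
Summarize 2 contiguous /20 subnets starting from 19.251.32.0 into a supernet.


Original prefix: /20
Number of subnets: 2 = 2^1
New prefix = 20 - 1 = 19
Supernet: 19.251.32.0/19


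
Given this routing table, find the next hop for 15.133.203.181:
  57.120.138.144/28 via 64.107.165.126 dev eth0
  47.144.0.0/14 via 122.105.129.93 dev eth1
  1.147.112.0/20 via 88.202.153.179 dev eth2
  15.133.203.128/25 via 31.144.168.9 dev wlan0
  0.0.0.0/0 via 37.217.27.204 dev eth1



Longest prefix match for 15.133.203.181:
  /28 57.120.138.144: no
  /14 47.144.0.0: no
  /20 1.147.112.0: no
  /25 15.133.203.128: MATCH
  /0 0.0.0.0: MATCH
Selected: next-hop 31.144.168.9 via wlan0 (matched /25)


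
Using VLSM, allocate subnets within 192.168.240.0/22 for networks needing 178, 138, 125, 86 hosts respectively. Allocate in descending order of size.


178 hosts -> /24 (254 usable): 192.168.240.0/24
138 hosts -> /24 (254 usable): 192.168.241.0/24
125 hosts -> /25 (126 usable): 192.168.242.0/25
86 hosts -> /25 (126 usable): 192.168.242.128/25
Allocation: 192.168.240.0/24 (178 hosts, 254 usable); 192.168.241.0/24 (138 hosts, 254 usable); 192.168.242.0/25 (125 hosts, 126 usable); 192.168.242.128/25 (86 hosts, 126 usable)


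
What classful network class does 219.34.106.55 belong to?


First octet: 219
Binary: 11011011
110xxxxx -> Class C (192-223)
Class C, default mask 255.255.255.0 (/24)


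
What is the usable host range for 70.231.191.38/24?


Network: 70.231.191.0
Broadcast: 70.231.191.255
First usable = network + 1
Last usable = broadcast - 1
Range: 70.231.191.1 to 70.231.191.254


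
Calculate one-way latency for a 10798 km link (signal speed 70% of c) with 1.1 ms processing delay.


Speed = 0.7 * 3e5 km/s = 210000 km/s
Propagation delay = 10798 / 210000 = 0.0514 s = 51.419 ms
Processing delay = 1.1 ms
Total one-way latency = 52.519 ms


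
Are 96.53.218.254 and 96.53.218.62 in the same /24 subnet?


Mask: 255.255.255.0
96.53.218.254 AND mask = 96.53.218.0
96.53.218.62 AND mask = 96.53.218.0
Yes, same subnet (96.53.218.0)


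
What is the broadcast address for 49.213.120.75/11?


Network: 49.192.0.0/11
Host bits = 21
Set all host bits to 1:
Broadcast: 49.223.255.255


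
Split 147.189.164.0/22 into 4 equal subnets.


New prefix = 22 + 2 = 24
Each subnet has 256 addresses
  147.189.164.0/24
  147.189.165.0/24
  147.189.166.0/24
  147.189.167.0/24
Subnets: 147.189.164.0/24, 147.189.165.0/24, 147.189.166.0/24, 147.189.167.0/24


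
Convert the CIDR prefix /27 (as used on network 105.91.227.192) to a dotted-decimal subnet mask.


/27 means 27 network bits, 5 host bits
Binary: 11111111111111111111111111100000
Mask: 255.255.255.224


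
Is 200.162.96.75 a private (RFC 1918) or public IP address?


RFC 1918 private ranges:
  10.0.0.0/8 (10.0.0.0 - 10.255.255.255)
  172.16.0.0/12 (172.16.0.0 - 172.31.255.255)
  192.168.0.0/16 (192.168.0.0 - 192.168.255.255)
Public (not in any RFC 1918 range)


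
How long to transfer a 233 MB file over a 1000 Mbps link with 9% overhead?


Effective throughput = 1000 * (1 - 9/100) = 910 Mbps
File size in Mb = 233 * 8 = 1864 Mb
Time = 1864 / 910
Time = 2.0484 seconds


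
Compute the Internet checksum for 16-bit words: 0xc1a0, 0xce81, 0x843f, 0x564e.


Sum all words (with carry folding):
+ 0xc1a0 = 0xc1a0
+ 0xce81 = 0x9022
+ 0x843f = 0x1462
+ 0x564e = 0x6ab0
One's complement: ~0x6ab0
Checksum = 0x954f


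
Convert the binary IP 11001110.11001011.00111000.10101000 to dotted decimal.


11001110 = 206
11001011 = 203
00111000 = 56
10101000 = 168
IP: 206.203.56.168


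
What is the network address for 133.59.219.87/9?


IP:   10000101.00111011.11011011.01010111
Mask: 11111111.10000000.00000000.00000000
AND operation:
Net:  10000101.00000000.00000000.00000000
Network: 133.0.0.0/9


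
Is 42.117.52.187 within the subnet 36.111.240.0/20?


Subnet network: 36.111.240.0
Test IP AND mask: 42.117.48.0
No, 42.117.52.187 is not in 36.111.240.0/20


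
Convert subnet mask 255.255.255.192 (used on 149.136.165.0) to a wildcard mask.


Subnet mask: 255.255.255.192
Wildcard = 255.255.255.255 - subnet mask
255 - 255 = 0
255 - 255 = 0
255 - 255 = 0
255 - 192 = 63
Wildcard: 0.0.0.63


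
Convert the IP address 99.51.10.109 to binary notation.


99 = 01100011
51 = 00110011
10 = 00001010
109 = 01101101
Binary: 01100011.00110011.00001010.01101101


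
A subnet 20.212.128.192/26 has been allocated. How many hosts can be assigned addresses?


Host bits = 32 - 26 = 6
Total addresses = 2^6 = 64
Usable = total - 2 (network and broadcast)
Usable hosts: 62


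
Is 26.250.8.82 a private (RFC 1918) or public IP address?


RFC 1918 private ranges:
  10.0.0.0/8 (10.0.0.0 - 10.255.255.255)
  172.16.0.0/12 (172.16.0.0 - 172.31.255.255)
  192.168.0.0/16 (192.168.0.0 - 192.168.255.255)
Public (not in any RFC 1918 range)


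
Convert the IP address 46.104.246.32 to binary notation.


46 = 00101110
104 = 01101000
246 = 11110110
32 = 00100000
Binary: 00101110.01101000.11110110.00100000


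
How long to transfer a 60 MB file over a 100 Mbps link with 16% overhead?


Effective throughput = 100 * (1 - 16/100) = 84 Mbps
File size in Mb = 60 * 8 = 480 Mb
Time = 480 / 84
Time = 5.7143 seconds


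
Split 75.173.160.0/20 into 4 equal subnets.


New prefix = 20 + 2 = 22
Each subnet has 1024 addresses
  75.173.160.0/22
  75.173.164.0/22
  75.173.168.0/22
  75.173.172.0/22
Subnets: 75.173.160.0/22, 75.173.164.0/22, 75.173.168.0/22, 75.173.172.0/22


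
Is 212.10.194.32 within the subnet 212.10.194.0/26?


Subnet network: 212.10.194.0
Test IP AND mask: 212.10.194.0
Yes, 212.10.194.32 is in 212.10.194.0/26


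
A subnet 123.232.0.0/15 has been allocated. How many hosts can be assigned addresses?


Host bits = 32 - 15 = 17
Total addresses = 2^17 = 131072
Usable = total - 2 (network and broadcast)
Usable hosts: 131070


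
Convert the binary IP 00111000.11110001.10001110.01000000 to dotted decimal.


00111000 = 56
11110001 = 241
10001110 = 142
01000000 = 64
IP: 56.241.142.64


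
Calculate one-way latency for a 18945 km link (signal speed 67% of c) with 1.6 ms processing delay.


Speed = 0.67 * 3e5 km/s = 201000 km/s
Propagation delay = 18945 / 201000 = 0.0943 s = 94.2537 ms
Processing delay = 1.6 ms
Total one-way latency = 95.8537 ms


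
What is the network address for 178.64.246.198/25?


IP:   10110010.01000000.11110110.11000110
Mask: 11111111.11111111.11111111.10000000
AND operation:
Net:  10110010.01000000.11110110.10000000
Network: 178.64.246.128/25


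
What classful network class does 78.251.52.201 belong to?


First octet: 78
Binary: 01001110
0xxxxxxx -> Class A (1-126)
Class A, default mask 255.0.0.0 (/8)


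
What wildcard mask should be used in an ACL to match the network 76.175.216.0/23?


Subnet mask: 255.255.254.0
Wildcard = 255.255.255.255 - subnet mask
255 - 255 = 0
255 - 255 = 0
255 - 254 = 1
255 - 0 = 255
Wildcard: 0.0.1.255


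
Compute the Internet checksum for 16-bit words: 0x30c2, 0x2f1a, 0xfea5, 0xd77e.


Sum all words (with carry folding):
+ 0x30c2 = 0x30c2
+ 0x2f1a = 0x5fdc
+ 0xfea5 = 0x5e82
+ 0xd77e = 0x3601
One's complement: ~0x3601
Checksum = 0xc9fe


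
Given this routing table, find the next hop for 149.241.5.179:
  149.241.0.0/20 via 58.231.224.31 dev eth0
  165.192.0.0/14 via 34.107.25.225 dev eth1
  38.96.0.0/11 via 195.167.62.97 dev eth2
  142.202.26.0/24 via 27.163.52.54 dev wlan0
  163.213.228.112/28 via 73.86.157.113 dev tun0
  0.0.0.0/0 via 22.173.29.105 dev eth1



Longest prefix match for 149.241.5.179:
  /20 149.241.0.0: MATCH
  /14 165.192.0.0: no
  /11 38.96.0.0: no
  /24 142.202.26.0: no
  /28 163.213.228.112: no
  /0 0.0.0.0: MATCH
Selected: next-hop 58.231.224.31 via eth0 (matched /20)


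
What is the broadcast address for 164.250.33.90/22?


Network: 164.250.32.0/22
Host bits = 10
Set all host bits to 1:
Broadcast: 164.250.35.255


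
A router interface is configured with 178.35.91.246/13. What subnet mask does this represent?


/13 means 13 network bits, 19 host bits
Binary: 11111111111110000000000000000000
Mask: 255.248.0.0


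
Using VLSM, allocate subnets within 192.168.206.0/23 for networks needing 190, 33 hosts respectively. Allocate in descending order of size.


190 hosts -> /24 (254 usable): 192.168.206.0/24
33 hosts -> /26 (62 usable): 192.168.207.0/26
Allocation: 192.168.206.0/24 (190 hosts, 254 usable); 192.168.207.0/26 (33 hosts, 62 usable)


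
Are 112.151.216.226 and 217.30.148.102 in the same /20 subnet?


Mask: 255.255.240.0
112.151.216.226 AND mask = 112.151.208.0
217.30.148.102 AND mask = 217.30.144.0
No, different subnets (112.151.208.0 vs 217.30.144.0)


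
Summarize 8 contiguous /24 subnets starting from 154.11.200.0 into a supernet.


Original prefix: /24
Number of subnets: 8 = 2^3
New prefix = 24 - 3 = 21
Supernet: 154.11.200.0/21


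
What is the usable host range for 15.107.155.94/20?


Network: 15.107.144.0
Broadcast: 15.107.159.255
First usable = network + 1
Last usable = broadcast - 1
Range: 15.107.144.1 to 15.107.159.254


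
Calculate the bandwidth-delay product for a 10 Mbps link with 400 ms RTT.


BDP = bandwidth * RTT
= 10 Mbps * 400 ms
= 10 * 1e6 * 400 / 1000 bits
= 4000000 bits
= 500000 bytes
= 488.2812 KB
BDP = 4000000 bits (500000 bytes)


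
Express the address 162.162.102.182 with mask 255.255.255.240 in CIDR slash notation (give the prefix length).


Binary: 11111111.11111111.11111111.11110000
Count leading 1s
Prefix: /28


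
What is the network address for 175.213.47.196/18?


IP:   10101111.11010101.00101111.11000100
Mask: 11111111.11111111.11000000.00000000
AND operation:
Net:  10101111.11010101.00000000.00000000
Network: 175.213.0.0/18


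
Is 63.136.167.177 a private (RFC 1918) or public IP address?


RFC 1918 private ranges:
  10.0.0.0/8 (10.0.0.0 - 10.255.255.255)
  172.16.0.0/12 (172.16.0.0 - 172.31.255.255)
  192.168.0.0/16 (192.168.0.0 - 192.168.255.255)
Public (not in any RFC 1918 range)


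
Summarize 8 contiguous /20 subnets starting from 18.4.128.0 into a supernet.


Original prefix: /20
Number of subnets: 8 = 2^3
New prefix = 20 - 3 = 17
Supernet: 18.4.128.0/17


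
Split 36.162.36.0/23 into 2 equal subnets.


New prefix = 23 + 1 = 24
Each subnet has 256 addresses
  36.162.36.0/24
  36.162.37.0/24
Subnets: 36.162.36.0/24, 36.162.37.0/24


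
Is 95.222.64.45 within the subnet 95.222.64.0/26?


Subnet network: 95.222.64.0
Test IP AND mask: 95.222.64.0
Yes, 95.222.64.45 is in 95.222.64.0/26


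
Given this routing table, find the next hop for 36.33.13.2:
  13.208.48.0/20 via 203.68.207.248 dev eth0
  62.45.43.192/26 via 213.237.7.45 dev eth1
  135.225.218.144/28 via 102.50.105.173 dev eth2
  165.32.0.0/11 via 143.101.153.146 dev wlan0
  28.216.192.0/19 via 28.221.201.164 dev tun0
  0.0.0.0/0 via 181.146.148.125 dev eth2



Longest prefix match for 36.33.13.2:
  /20 13.208.48.0: no
  /26 62.45.43.192: no
  /28 135.225.218.144: no
  /11 165.32.0.0: no
  /19 28.216.192.0: no
  /0 0.0.0.0: MATCH
Selected: next-hop 181.146.148.125 via eth2 (matched /0)


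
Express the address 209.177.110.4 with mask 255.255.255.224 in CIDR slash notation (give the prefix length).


Binary: 11111111.11111111.11111111.11100000
Count leading 1s
Prefix: /27
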